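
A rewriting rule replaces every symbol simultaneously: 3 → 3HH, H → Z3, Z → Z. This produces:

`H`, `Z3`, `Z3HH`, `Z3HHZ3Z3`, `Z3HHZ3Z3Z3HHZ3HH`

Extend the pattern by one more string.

Replace each of the 16 characters of Z3HHZ3Z3Z3HHZ3HH in place — Z 3HH Z3 Z3 Z 3HH Z 3HH Z 3HH Z3 Z3 Z 3HH Z3 Z3 — and concatenate.

Z3HHZ3Z3Z3HHZ3HHZ3HHZ3Z3Z3HHZ3Z3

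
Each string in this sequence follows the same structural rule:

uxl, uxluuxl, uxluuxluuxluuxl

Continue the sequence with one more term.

s(k+1) = s(k)·u·s(k) — each term doubles the last with 'u' between the halves.
Doubling uxluuxluuxluuxl with 'u' between the halves:

uxluuxluuxluuxluuxluuxluuxluuxl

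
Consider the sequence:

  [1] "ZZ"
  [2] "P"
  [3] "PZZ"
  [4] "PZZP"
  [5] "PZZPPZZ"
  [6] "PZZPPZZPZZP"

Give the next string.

PZZPPZZPZZPPZZPPZZ

This is a Fibonacci-style word recurrence s(k) = s(k−1)·s(k−2): e.g. P·ZZ = PZZ.
So term 7 is PZZPPZZPZZP·PZZPPZZ.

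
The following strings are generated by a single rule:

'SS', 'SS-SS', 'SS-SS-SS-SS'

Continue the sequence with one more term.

SS-SS-SS-SS-SS-SS-SS-SS

Each string is two copies of the previous one joined by '-'.
So the next term is two copies of SS-SS-SS-SS with '-' between the halves.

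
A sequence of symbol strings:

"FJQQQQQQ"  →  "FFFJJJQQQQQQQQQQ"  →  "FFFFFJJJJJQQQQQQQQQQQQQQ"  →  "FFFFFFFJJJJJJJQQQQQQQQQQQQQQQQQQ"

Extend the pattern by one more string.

FFFFFFFFFJJJJJJJJJQQQQQQQQQQQQQQQQQQQQQQ

The n-th term is 2n-1 F's then 2n-1 J's then 4n+2 Q's (n = 1, 2, …).
Setting n = 5 gives 9, 9, 22 characters in each block.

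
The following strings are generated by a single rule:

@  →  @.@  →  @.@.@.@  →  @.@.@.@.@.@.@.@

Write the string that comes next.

s(k+1) = s(k)·.·s(k) — each term doubles the last with '.' between the halves.
So the next term is two copies of @.@.@.@.@.@.@.@ with '.' between the halves.

@.@.@.@.@.@.@.@.@.@.@.@.@.@.@.@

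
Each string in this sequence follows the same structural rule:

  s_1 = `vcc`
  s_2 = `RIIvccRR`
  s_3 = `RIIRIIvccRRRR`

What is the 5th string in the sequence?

RIIRIIRIIRIIvccRRRRRRRR

Each term wraps the previous one in RII on the left and RR on the right.
From RIIRIIvccRRRR, 2 further steps: RIIRIIvccRRRR → RIIRIIRIIvccRRRRRR → (answer).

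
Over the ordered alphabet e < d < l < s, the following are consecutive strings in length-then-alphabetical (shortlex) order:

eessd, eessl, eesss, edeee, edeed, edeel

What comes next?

The successor of edeel increments the rightmost position that isn't already s and resets every position after it to e.

edees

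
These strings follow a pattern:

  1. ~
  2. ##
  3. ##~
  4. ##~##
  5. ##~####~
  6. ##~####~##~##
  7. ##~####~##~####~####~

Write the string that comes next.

From term 3 onward, concatenate the last term with the second-to-last: ##·~ = ##~, ##~·## = ##~##, …
So term 8 is ##~####~##~####~####~·##~####~##~##.

##~####~##~####~####~##~####~##~##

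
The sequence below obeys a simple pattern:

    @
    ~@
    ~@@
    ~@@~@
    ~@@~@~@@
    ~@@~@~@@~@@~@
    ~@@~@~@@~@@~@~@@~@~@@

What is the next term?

Each term (from the third on) is the previous term followed by the one before it: term 3 = ~@·@ = ~@@.
The next term joins ~@@~@~@@~@@~@~@@~@~@@ and ~@@~@~@@~@@~@.

~@@~@~@@~@@~@~@@~@~@@~@@~@~@@~@@~@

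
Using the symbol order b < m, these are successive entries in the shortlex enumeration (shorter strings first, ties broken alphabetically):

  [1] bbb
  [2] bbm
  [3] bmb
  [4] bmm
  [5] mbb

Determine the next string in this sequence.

mbm

Find the rightmost character of mbb below m, bump it to the next letter, and reset everything to its right to b.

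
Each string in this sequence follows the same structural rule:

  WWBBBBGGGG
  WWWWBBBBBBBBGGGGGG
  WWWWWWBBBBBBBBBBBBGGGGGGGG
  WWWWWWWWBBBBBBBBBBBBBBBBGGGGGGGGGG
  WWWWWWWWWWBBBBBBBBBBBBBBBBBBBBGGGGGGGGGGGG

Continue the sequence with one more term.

WWWWWWWWWWWWBBBBBBBBBBBBBBBBBBBBBBBBGGGGGGGGGGGGGG

Reading off run lengths: W runs 2, 4, 6, 8, 10; B runs 4, 8, 12, 16, 20; G runs 4, 6, 8, 10, 12 — each is linear in n (n = 1, 2, …).
At n = 6 the blocks have lengths 12, 24, 14.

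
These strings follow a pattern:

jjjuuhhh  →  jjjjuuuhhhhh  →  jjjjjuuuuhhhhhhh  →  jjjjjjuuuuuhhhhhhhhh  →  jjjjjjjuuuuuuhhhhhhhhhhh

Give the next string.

jjjjjjjjuuuuuuuhhhhhhhhhhhhh

Reading off run lengths: j runs 3, 4, 5, 6, 7; u runs 2, 3, 4, 5, 6; h runs 3, 5, 7, 9, 11 — each is linear in n (n = 1, 2, …).
At n = 6 the blocks have lengths 8, 7, 13.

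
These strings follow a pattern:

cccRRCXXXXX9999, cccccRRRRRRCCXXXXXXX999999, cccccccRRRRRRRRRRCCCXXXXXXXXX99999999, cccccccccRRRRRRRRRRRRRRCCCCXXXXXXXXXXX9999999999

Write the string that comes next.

cccccccccccRRRRRRRRRRRRRRRRRRCCCCCXXXXXXXXXXXXX999999999999

Each string has the form c^{2n+1} R^{4n-2} C^{n} X^{2n+3} 9^{2n+2} (n = 1, 2, …).
Setting n = 5 gives 11, 18, 5, 13, 12 characters in each block.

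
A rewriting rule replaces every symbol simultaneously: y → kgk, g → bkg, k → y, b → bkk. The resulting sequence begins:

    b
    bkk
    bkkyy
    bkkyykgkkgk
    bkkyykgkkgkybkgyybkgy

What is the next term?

Replace each of the 21 characters of bkkyykgkkgkybkgyybkgy in place — bkk y y kgk kgk y bkg y y bkg y kgk bkk y bkg kgk kgk bkk y bkg kgk — and concatenate.

bkkyykgkkgkybkgyybkgykgkbkkybkgkgkkgkbkkybkgkgk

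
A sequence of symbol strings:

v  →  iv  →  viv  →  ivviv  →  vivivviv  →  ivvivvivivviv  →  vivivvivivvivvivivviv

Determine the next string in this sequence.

This is a Fibonacci-style word recurrence s(k) = s(k−2)·s(k−1): e.g. v·iv = viv.
Continuing: ivvivvivivviv · vivivvivivvivvivivviv gives term 8.

ivvivvivivvivvivivvivivvivvivivviv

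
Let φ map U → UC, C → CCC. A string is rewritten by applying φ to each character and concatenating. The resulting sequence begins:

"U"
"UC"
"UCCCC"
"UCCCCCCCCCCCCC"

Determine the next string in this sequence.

Replace each of the 14 characters of UCCCCCCCCCCCCC in place — UC CCC CCC CCC CCC CCC CCC CCC CCC CCC CCC CCC CCC CCC — and concatenate.

UCCCCCCCCCCCCCCCCCCCCCCCCCCCCCCCCCCCCCCCC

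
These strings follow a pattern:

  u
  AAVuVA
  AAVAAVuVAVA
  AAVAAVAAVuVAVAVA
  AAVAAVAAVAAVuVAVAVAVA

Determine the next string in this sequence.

AAVAAVAAVAAVAAVuVAVAVAVAVA

Every step adds AAV to the front and VA to the end of the previous string.
So the next term is AAV·AAVAAVAAVAAVuVAVAVAVA·VA.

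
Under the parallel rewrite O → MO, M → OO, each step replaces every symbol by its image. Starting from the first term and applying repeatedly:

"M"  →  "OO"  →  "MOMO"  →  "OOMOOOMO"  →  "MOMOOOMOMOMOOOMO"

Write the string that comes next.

Applying the rule to each of the 16 symbols of MOMOOOMOMOMOOOMO gives the pieces OO MO OO MO MO MO OO MO OO MO OO MO MO MO OO MO, which concatenate to the answer.

OOMOOOMOMOMOOOMOOOMOOOMOMOMOOOMO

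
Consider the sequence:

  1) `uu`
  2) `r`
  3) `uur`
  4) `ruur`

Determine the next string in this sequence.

uurruur

This is a Fibonacci-style word recurrence s(k) = s(k−2)·s(k−1): e.g. uu·r = uur.
So term 5 is uur·ruur.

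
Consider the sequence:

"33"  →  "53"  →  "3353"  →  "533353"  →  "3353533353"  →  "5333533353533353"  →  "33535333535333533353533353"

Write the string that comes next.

This is a Fibonacci-style word recurrence s(k) = s(k−2)·s(k−1): e.g. 33·53 = 3353.
The next term joins 5333533353533353 and 33535333535333533353533353.

533353335353335333535333535333533353533353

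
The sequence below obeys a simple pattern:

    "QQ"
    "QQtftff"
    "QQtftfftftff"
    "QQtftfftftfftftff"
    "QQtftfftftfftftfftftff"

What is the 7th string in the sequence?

Each term is the previous one with tftff appended.
From QQtftfftftfftftfftftff, 2 further steps: QQtftfftftfftftfftftff → QQtftfftftfftftfftftfftftff → (answer).

QQtftfftftfftftfftftfftftfftftff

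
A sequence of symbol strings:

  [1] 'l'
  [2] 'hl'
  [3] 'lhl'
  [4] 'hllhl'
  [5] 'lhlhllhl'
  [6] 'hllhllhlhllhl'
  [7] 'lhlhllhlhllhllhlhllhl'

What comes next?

Each term (from the third on) is the two preceding terms concatenated in order: term 3 = l·hl = lhl.
The next term joins hllhllhlhllhl and lhlhllhlhllhllhlhllhl.

hllhllhlhllhllhlhllhlhllhllhlhllhl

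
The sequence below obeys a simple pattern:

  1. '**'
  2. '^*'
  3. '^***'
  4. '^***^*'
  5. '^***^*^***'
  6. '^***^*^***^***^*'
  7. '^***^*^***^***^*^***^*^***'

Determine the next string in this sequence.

This is a Fibonacci-style word recurrence s(k) = s(k−1)·s(k−2): e.g. ^*·** = ^***.
The next term joins ^***^*^***^***^*^***^*^*** and ^***^*^***^***^*.

^***^*^***^***^*^***^*^***^***^*^***^***^*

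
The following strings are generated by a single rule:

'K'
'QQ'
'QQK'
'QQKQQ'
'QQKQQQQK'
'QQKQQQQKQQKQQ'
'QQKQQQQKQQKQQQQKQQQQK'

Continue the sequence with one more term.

QQKQQQQKQQKQQQQKQQQQKQQKQQQQKQQKQQ

This is a Fibonacci-style word recurrence s(k) = s(k−1)·s(k−2): e.g. QQ·K = QQK.
Continuing: QQKQQQQKQQKQQQQKQQQQK · QQKQQQQKQQKQQ gives term 8.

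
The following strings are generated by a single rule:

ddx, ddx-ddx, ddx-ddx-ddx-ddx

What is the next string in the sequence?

s(k+1) = s(k)·-·s(k) — each term doubles the last with '-' between the halves.
So the next term is two copies of ddx-ddx-ddx-ddx with '-' between the halves.

ddx-ddx-ddx-ddx-ddx-ddx-ddx-ddx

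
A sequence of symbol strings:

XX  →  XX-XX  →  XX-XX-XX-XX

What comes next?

Every step duplicates the string with '-' between the halves.
One more doubling of XX-XX-XX-XX gives the answer.

XX-XX-XX-XX-XX-XX-XX-XX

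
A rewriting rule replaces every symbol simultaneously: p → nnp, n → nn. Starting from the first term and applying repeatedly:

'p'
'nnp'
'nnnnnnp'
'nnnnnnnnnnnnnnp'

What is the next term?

nnnnnnnnnnnnnnnnnnnnnnnnnnnnnnp

Applying the rule to each of the 15 symbols of nnnnnnnnnnnnnnp gives the pieces nn nn nn nn nn nn nn nn nn nn nn nn nn nn nnp, which concatenate to the answer.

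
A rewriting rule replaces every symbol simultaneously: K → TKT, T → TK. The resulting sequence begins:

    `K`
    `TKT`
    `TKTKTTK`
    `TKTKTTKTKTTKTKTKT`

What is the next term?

Rewriting the 17 symbols of TKTKTTKTKTTKTKTKT one by one yields TK TKT TK TKT TK TK TKT TK TKT TK TK TKT TK TKT TK TKT TK; concatenated:

TKTKTTKTKTTKTKTKTTKTKTTKTKTKTTKTKTTKTKTTK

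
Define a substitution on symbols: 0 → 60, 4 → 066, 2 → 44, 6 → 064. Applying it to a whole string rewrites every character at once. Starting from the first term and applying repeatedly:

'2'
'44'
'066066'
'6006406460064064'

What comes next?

064606006406660064066064606006406660064066

Replace each of the 16 characters of 6006406460064064 in place — 064 60 60 064 066 60 064 066 064 60 60 064 066 60 064 066 — and concatenate.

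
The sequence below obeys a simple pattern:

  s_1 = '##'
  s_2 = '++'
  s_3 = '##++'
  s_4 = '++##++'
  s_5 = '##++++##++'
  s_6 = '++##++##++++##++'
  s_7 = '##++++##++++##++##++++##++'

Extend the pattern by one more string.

From term 3 onward, concatenate the second-to-last term with the last: ##·++ = ##++, ++·##++ = ++##++, …
The next term joins ++##++##++++##++ and ##++++##++++##++##++++##++.

++##++##++++##++##++++##++++##++##++++##++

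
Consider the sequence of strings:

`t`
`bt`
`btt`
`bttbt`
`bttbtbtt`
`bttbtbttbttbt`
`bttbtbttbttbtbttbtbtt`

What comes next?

bttbtbttbttbtbttbtbttbttbtbttbttbt

Each term (from the third on) is the previous term followed by the one before it: term 3 = bt·t = btt.
So term 8 is bttbtbttbttbtbttbtbtt·bttbtbttbttbt.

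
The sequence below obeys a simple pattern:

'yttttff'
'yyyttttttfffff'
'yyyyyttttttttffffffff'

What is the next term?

yyyyyyyttttttttttfffffffffff

Term n consists of 2n-1 y's, followed by 2n+2 t's, followed by 3n-1 f's (n = 1, 2, …).
Setting n = 4 gives 7, 10, 11 characters in each block.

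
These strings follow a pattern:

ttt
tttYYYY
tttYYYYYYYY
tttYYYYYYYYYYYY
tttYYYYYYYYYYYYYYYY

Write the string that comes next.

Each term is the previous one with YYYY appended.
Applying this once more to tttYYYYYYYYYYYYYYYY:

tttYYYYYYYYYYYYYYYYYYYY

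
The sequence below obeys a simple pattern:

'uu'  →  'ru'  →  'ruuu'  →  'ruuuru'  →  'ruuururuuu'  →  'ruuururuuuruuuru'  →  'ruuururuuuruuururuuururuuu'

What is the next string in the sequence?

This is a Fibonacci-style word recurrence s(k) = s(k−1)·s(k−2): e.g. ru·uu = ruuu.
The next term joins ruuururuuuruuururuuururuuu and ruuururuuuruuuru.

ruuururuuuruuururuuururuuuruuururuuuruuuru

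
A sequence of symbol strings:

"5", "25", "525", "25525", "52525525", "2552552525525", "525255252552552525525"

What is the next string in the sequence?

This is a Fibonacci-style word recurrence s(k) = s(k−2)·s(k−1): e.g. 5·25 = 525.
The next term joins 2552552525525 and 525255252552552525525.

2552552525525525255252552552525525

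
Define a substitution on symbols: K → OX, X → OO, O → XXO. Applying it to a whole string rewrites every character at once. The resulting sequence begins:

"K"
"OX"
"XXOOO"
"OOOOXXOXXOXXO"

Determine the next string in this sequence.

φ(OOOOXXOXXOXXO) expands symbol-by-symbol to XXO XXO XXO XXO OO OO XXO OO OO XXO OO OO XXO; joining the 13 pieces gives the next term.

XXOXXOXXOXXOOOOOXXOOOOOXXOOOOOXXO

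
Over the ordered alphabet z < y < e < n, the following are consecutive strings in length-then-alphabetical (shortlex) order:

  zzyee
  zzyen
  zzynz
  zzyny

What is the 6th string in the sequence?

Stepping forward 2 times from zzyny: zzyny → zzyne, then the target.

zzynn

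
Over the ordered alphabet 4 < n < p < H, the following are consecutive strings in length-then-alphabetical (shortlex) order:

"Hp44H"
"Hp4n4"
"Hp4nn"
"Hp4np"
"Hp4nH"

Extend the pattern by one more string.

The successor of Hp4nH increments the rightmost position that isn't already H and resets every position after it to 4.

Hp4p4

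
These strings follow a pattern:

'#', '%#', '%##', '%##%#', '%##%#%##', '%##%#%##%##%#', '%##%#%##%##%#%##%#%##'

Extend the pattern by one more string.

%##%#%##%##%#%##%#%##%##%#%##%##%#

From term 3 onward, concatenate the last term with the second-to-last: %#·# = %##, %##·%# = %##%#, …
The next term joins %##%#%##%##%#%##%#%## and %##%#%##%##%#.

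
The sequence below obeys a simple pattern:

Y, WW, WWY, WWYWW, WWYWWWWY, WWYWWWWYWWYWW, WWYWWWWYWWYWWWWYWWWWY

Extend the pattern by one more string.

Each term (from the third on) is the previous term followed by the one before it: term 3 = WW·Y = WWY.
The next term joins WWYWWWWYWWYWWWWYWWWWY and WWYWWWWYWWYWW.

WWYWWWWYWWYWWWWYWWWWYWWYWWWWYWWYWW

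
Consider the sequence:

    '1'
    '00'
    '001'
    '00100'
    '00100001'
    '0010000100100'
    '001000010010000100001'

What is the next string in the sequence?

From term 3 onward, concatenate the last term with the second-to-last: 00·1 = 001, 001·00 = 00100, …
So term 8 is 001000010010000100001·0010000100100.

0010000100100001000010010000100100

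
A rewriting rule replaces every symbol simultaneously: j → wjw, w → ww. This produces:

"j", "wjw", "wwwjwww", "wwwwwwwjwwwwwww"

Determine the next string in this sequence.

φ(wwwwwwwjwwwwwww) expands symbol-by-symbol to ww ww ww ww ww ww ww wjw ww ww ww ww ww ww ww; joining the 15 pieces gives the next term.

wwwwwwwwwwwwwwwjwwwwwwwwwwwwwww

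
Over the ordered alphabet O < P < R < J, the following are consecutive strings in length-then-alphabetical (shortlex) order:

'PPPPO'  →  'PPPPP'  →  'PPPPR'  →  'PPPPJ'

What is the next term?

PPPRO

Find the rightmost character of PPPPJ below J, bump it to the next letter, and reset everything to its right to O.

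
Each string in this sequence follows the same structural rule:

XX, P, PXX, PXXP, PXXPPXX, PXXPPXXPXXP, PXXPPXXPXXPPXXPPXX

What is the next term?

PXXPPXXPXXPPXXPPXXPXXPPXXPXXP

From term 3 onward, concatenate the last term with the second-to-last: P·XX = PXX, PXX·P = PXXP, …
So term 8 is PXXPPXXPXXPPXXPPXX·PXXPPXXPXXP.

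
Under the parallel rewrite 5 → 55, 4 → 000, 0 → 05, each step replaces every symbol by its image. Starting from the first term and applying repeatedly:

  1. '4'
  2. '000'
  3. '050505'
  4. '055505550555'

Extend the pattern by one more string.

Rewriting each symbol of 055505550555: 0→05, 5→55, 5→55, 5→55, 0→05, 5→55, 5→55, 5→55, 0→05, 5→55, 5→55, 5→55, which concatenates to 05 55 55 55 05 55 55 55 05 55 55 55.

055555550555555505555555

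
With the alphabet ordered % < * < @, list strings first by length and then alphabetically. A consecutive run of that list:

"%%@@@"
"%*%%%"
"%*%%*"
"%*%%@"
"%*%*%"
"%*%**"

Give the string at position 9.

Advancing 3 positions from %*%** through %*%** → %*%*@ → %*%@% reaches term 9.

%*%@*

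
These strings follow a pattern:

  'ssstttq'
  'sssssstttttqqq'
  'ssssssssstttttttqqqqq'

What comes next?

Term n consists of 3n s's, followed by 2n+1 t's, followed by 2n-1 q's (n = 1, 2, …).
Setting n = 4 gives 12, 9, 7 characters in each block.

sssssssssssstttttttttqqqqqqq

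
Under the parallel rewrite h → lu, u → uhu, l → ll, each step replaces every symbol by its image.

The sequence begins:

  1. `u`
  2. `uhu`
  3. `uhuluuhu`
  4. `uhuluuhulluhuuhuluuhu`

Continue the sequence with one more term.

uhuluuhulluhuuhuluuhulllluhuluuhuuhuluuhulluhuuhuluuhu

Applying the rule to each of the 21 symbols of uhuluuhulluhuuhuluuhu gives the pieces uhu lu uhu ll uhu uhu lu uhu ll ll uhu lu uhu uhu lu uhu ll uhu uhu lu uhu, which concatenate to the answer.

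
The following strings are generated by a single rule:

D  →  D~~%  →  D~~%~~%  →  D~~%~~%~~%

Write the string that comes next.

The strings grow by a fixed suffix ~~% each time.
Applying this once more to D~~%~~%~~%:

D~~%~~%~~%~~%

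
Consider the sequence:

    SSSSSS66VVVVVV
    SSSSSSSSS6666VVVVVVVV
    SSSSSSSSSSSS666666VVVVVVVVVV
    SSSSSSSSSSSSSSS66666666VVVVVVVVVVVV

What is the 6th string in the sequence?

SSSSSSSSSSSSSSSSSSSSS666666666666VVVVVVVVVVVVVVVV

Each string has the form S^{3n} 6^{2n-2} V^{2n+2}, where the shown terms are n = 2, 3, 4, 5.
Setting n = 7 gives 21, 12, 16 characters in each block.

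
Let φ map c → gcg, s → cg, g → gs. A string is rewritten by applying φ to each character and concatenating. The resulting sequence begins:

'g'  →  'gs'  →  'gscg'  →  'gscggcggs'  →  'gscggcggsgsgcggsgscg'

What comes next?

Rewriting the 20 symbols of gscggcggsgsgcggsgscg one by one yields gs cg gcg gs gs gcg gs gs cg gs cg gs gcg gs gs cg gs cg gcg gs; concatenated:

gscggcggsgsgcggsgscggscggsgcggsgscggscggcggs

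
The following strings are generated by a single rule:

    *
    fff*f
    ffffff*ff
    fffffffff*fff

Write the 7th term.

Every step adds fff to the front and f to the end of the previous string.
From fffffffff*fff, 3 further steps: fffffffff*fff → ffffffffffff*ffff → fffffffffffffff*fffff → (answer).

ffffffffffffffffff*ffffff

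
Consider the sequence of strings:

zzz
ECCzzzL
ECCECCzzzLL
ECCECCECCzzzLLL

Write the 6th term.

Every step adds ECC to the front and L to the end of the previous string.
From ECCECCECCzzzLLL, 2 further steps: ECCECCECCzzzLLL → ECCECCECCECCzzzLLLL → (answer).

ECCECCECCECCECCzzzLLLLL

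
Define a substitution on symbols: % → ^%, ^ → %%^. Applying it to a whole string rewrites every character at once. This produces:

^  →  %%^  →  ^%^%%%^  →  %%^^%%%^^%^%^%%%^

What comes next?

^%^%%%^%%^^%^%^%%%^%%^^%%%^^%%%^^%^%^%%%^

Applying the rule to each of the 17 symbols of %%^^%%%^^%^%^%%%^ gives the pieces ^% ^% %%^ %%^ ^% ^% ^% %%^ %%^ ^% %%^ ^% %%^ ^% ^% ^% %%^, which concatenate to the answer.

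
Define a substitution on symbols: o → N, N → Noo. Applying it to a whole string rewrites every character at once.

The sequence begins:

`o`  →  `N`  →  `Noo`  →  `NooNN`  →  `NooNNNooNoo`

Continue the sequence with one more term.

NooNNNooNooNooNNNooNN

Rewriting each symbol of NooNNNooNoo: N→Noo, o→N, o→N, N→Noo, N→Noo, N→Noo, o→N, o→N, N→Noo, o→N, o→N, which concatenates to Noo N N Noo Noo Noo N N Noo N N.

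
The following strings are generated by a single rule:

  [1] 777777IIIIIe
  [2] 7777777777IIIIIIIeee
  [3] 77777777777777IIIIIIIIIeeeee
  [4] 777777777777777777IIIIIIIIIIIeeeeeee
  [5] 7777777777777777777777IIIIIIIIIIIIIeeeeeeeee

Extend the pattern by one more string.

77777777777777777777777777IIIIIIIIIIIIIIIeeeeeeeeeee

Term n consists of 4n+2 7's, followed by 2n+3 I's, followed by 2n-1 e's (n = 1, 2, …).
For the next term, n = 6, so the run lengths are 26, 15, 11.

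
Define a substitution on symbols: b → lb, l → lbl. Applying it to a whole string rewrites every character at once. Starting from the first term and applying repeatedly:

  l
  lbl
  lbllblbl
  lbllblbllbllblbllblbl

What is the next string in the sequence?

Rewriting the 21 symbols of lbllblbllbllblbllblbl one by one yields lbl lb lbl lbl lb lbl lb lbl lbl lb lbl lbl lb lbl lb lbl lbl lb lbl lb lbl; concatenated:

lbllblbllbllblbllblbllbllblbllbllblbllblbllbllblbllblbl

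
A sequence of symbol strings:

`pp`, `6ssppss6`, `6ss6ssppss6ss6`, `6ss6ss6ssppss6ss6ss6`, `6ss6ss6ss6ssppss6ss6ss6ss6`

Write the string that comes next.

s(k+1) = 6ss·s(k)·ss6, so each term gains 6ss as a prefix and ss6 as a suffix.
Applying this once more to 6ss6ss6ss6ssppss6ss6ss6ss6:

6ss6ss6ss6ss6ssppss6ss6ss6ss6ss6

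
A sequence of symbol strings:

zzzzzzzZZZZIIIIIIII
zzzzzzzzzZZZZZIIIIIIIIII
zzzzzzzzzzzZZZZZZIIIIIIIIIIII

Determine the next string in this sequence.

zzzzzzzzzzzzzZZZZZZZIIIIIIIIIIIIII

Reading off run lengths: z runs 7, 9, 11; Z runs 4, 5, 6; I runs 8, 10, 12 — each is linear in n, where the shown terms are n = 3, 4, 5.
At n = 6 the blocks have lengths 13, 7, 14.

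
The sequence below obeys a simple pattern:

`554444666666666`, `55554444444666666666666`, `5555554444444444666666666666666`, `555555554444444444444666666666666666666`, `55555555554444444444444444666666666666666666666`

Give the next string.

Each string has the form 5^{2n-2} 4^{3n-2} 6^{3n+3}, where the shown terms are n = 2, 3, 4, 5, 6.
Setting n = 7 gives 12, 19, 24 characters in each block.

5555555555554444444444444444444666666666666666666666666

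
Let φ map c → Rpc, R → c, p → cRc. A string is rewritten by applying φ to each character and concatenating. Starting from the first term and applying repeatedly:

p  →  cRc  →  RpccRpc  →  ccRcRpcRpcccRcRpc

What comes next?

Rewriting the 17 symbols of ccRcRpcRpcccRcRpc one by one yields Rpc Rpc c Rpc c cRc Rpc c cRc Rpc Rpc Rpc c Rpc c cRc Rpc; concatenated:

RpcRpccRpcccRcRpcccRcRpcRpcRpccRpcccRcRpc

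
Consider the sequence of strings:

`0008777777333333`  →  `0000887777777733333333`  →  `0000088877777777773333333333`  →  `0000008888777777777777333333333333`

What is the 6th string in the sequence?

0000000088888877777777777777773333333333333333

The n-th term is n 0's then n-2 8's then 2n 7's then 2n 3's, where the shown terms are n = 3, 4, 5, 6.
At n = 8 the blocks have lengths 8, 6, 16, 16.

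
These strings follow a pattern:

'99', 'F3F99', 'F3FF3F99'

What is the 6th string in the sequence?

F3FF3FF3FF3FF3F99

Each term is the previous one with F3F prepended.
From F3FF3F99, 3 further steps: F3FF3F99 → F3FF3FF3F99 → F3FF3FF3FF3F99 → (answer).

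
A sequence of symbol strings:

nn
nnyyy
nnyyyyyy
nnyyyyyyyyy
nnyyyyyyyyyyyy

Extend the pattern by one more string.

nnyyyyyyyyyyyyyyy

Each term is the previous one with yyy appended.
One more step from nnyyyyyyyyyyyy gives the answer.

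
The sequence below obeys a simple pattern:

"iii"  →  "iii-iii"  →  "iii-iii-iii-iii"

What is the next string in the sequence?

iii-iii-iii-iii-iii-iii-iii-iii

Every step duplicates the string with '-' between the halves.
One more doubling of iii-iii-iii-iii gives the answer.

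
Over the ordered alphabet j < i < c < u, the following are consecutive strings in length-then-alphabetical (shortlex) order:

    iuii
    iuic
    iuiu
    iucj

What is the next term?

Find the rightmost character of iucj below u, bump it to the next letter, and reset everything to its right to j.

iuci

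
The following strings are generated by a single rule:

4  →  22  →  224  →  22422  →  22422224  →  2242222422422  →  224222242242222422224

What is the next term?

2242222422422224222242242222422422

Each term (from the third on) is the previous term followed by the one before it: term 3 = 22·4 = 224.
So term 8 is 224222242242222422224·2242222422422.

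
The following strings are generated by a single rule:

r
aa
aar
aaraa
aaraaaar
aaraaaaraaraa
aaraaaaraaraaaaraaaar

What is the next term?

From term 3 onward, concatenate the last term with the second-to-last: aa·r = aar, aar·aa = aaraa, …
Continuing: aaraaaaraaraaaaraaaar · aaraaaaraaraa gives term 8.

aaraaaaraaraaaaraaaaraaraaaaraaraa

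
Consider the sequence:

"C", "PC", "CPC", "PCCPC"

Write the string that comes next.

CPCPCCPC

Each term (from the third on) is the two preceding terms concatenated in order: term 3 = C·PC = CPC.
So term 5 is CPC·PCCPC.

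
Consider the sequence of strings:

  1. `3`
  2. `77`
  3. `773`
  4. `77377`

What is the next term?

77377773

From term 3 onward, concatenate the last term with the second-to-last: 77·3 = 773, 773·77 = 77377, …
Continuing: 77377 · 773 gives term 5.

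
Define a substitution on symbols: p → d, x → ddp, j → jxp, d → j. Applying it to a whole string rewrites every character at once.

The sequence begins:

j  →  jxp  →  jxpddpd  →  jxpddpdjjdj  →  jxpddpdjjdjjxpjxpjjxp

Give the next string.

jxpddpdjjdjjxpjxpjjxpjxpddpdjxpddpdjxpjxpddpd

Replace each of the 21 characters of jxpddpdjjdjjxpjxpjjxp in place — jxp ddp d j j d j jxp jxp j jxp jxp ddp d jxp ddp d jxp jxp ddp d — and concatenate.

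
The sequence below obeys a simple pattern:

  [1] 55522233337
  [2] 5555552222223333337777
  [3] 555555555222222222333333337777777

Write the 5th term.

Term n consists of 3n 5's, followed by 3n 2's, followed by 2n+2 3's, followed by 3n-2 7's (n = 1, 2, …).
At n = 5 the blocks have lengths 15, 15, 12, 13.

5555555555555552222222222222223333333333337777777777777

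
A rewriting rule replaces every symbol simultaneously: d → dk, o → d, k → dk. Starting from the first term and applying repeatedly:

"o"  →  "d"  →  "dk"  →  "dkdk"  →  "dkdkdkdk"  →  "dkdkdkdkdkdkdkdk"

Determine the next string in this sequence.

dkdkdkdkdkdkdkdkdkdkdkdkdkdkdkdk

Replace each of the 16 characters of dkdkdkdkdkdkdkdk in place — dk dk dk dk dk dk dk dk dk dk dk dk dk dk dk dk — and concatenate.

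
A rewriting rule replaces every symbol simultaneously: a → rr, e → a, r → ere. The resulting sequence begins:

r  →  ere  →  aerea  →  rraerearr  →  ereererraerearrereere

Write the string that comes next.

Replace each of the 21 characters of ereererraerearrereere in place — a ere a a ere a ere ere rr a ere a rr ere ere a ere a a ere a — and concatenate.

aereaaereaereererraerearrereereaereaaerea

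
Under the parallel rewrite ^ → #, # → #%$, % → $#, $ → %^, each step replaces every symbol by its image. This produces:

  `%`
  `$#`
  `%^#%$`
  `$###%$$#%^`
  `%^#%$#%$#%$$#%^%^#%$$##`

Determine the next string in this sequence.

Rewriting the 23 symbols of %^#%$#%$#%$$#%^%^#%$$## one by one yields $# # #%$ $# %^ #%$ $# %^ #%$ $# %^ %^ #%$ $# # $# # #%$ $# %^ %^ #%$ #%$; concatenated:

$###%$$#%^#%$$#%^#%$$#%^%^#%$$##$###%$$#%^%^#%$#%$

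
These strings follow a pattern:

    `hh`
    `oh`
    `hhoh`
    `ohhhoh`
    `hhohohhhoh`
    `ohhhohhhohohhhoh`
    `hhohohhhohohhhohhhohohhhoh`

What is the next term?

From term 3 onward, concatenate the second-to-last term with the last: hh·oh = hhoh, oh·hhoh = ohhhoh, …
Continuing: ohhhohhhohohhhoh · hhohohhhohohhhohhhohohhhoh gives term 8.

ohhhohhhohohhhohhhohohhhohohhhohhhohohhhoh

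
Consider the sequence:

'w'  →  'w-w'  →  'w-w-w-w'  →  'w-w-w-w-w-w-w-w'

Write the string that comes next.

Every step duplicates the string with '-' between the halves.
Doubling w-w-w-w-w-w-w-w with '-' between the halves:

w-w-w-w-w-w-w-w-w-w-w-w-w-w-w-w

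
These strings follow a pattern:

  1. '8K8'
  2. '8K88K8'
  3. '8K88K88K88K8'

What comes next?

8K88K88K88K88K88K88K88K8

Each string is two copies of the previous one concatenated.
One more doubling of 8K88K88K88K8 gives the answer.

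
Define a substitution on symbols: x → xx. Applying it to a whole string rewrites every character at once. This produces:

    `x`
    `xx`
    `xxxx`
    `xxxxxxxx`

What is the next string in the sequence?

xxxxxxxxxxxxxxxx

Expanding xxxxxxxx: x→xx, x→xx, x→xx, x→xx, x→xx, x→xx, x→xx, x→xx. Concatenated: xx xx xx xx xx xx xx xx.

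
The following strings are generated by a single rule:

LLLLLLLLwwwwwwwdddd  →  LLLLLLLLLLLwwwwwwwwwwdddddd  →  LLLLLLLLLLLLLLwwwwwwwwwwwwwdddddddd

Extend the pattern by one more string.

Each string has the form L^{3n+2} w^{3n+1} d^{2n}, where the shown terms are n = 2, 3, 4.
For the next term, n = 5, so the run lengths are 17, 16, 10.

LLLLLLLLLLLLLLLLLwwwwwwwwwwwwwwwwdddddddddd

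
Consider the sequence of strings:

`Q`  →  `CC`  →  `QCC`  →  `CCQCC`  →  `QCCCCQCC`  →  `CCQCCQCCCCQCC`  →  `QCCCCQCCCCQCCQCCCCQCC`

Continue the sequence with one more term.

Each term (from the third on) is the two preceding terms concatenated in order: term 3 = Q·CC = QCC.
Continuing: CCQCCQCCCCQCC · QCCCCQCCCCQCCQCCCCQCC gives term 8.

CCQCCQCCCCQCCQCCCCQCCCCQCCQCCCCQCC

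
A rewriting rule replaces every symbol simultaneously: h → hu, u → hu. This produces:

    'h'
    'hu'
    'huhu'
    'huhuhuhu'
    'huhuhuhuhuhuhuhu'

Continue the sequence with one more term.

huhuhuhuhuhuhuhuhuhuhuhuhuhuhuhu

Replace each of the 16 characters of huhuhuhuhuhuhuhu in place — hu hu hu hu hu hu hu hu hu hu hu hu hu hu hu hu — and concatenate.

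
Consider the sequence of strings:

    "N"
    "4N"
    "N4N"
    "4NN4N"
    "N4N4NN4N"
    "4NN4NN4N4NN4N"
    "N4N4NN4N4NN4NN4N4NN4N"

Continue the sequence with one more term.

This is a Fibonacci-style word recurrence s(k) = s(k−2)·s(k−1): e.g. N·4N = N4N.
The next term joins 4NN4NN4N4NN4N and N4N4NN4N4NN4NN4N4NN4N.

4NN4NN4N4NN4NN4N4NN4N4NN4NN4N4NN4N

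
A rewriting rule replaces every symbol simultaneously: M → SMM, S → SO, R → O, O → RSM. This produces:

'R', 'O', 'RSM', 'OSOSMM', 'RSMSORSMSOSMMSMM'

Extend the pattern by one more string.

Rewriting the 16 symbols of RSMSORSMSOSMMSMM one by one yields O SO SMM SO RSM O SO SMM SO RSM SO SMM SMM SO SMM SMM; concatenated:

OSOSMMSORSMOSOSMMSORSMSOSMMSMMSOSMMSMM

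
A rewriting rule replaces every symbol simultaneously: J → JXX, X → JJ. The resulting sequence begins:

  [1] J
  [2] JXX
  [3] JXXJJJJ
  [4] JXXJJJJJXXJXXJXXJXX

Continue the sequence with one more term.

φ(JXXJJJJJXXJXXJXXJXX) expands symbol-by-symbol to JXX JJ JJ JXX JXX JXX JXX JXX JJ JJ JXX JJ JJ JXX JJ JJ JXX JJ JJ; joining the 19 pieces gives the next term.

JXXJJJJJXXJXXJXXJXXJXXJJJJJXXJJJJJXXJJJJJXXJJJJ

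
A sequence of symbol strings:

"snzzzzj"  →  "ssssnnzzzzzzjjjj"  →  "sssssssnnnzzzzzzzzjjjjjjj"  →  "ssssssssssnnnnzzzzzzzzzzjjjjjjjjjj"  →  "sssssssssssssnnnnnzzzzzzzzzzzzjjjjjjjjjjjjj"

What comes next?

Reading off run lengths: s runs 1, 4, 7, 10, 13; n runs 1, 2, 3, 4, 5; z runs 4, 6, 8, 10, 12; j runs 1, 4, 7, 10, 13 — each is linear in n (n = 1, 2, …).
Setting n = 6 gives 16, 6, 14, 16 characters in each block.

ssssssssssssssssnnnnnnzzzzzzzzzzzzzzjjjjjjjjjjjjjjjj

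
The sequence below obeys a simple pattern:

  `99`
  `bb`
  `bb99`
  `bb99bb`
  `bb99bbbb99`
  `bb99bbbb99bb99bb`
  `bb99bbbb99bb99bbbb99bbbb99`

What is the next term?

From term 3 onward, concatenate the last term with the second-to-last: bb·99 = bb99, bb99·bb = bb99bb, …
Continuing: bb99bbbb99bb99bbbb99bbbb99 · bb99bbbb99bb99bb gives term 8.

bb99bbbb99bb99bbbb99bbbb99bb99bbbb99bb99bb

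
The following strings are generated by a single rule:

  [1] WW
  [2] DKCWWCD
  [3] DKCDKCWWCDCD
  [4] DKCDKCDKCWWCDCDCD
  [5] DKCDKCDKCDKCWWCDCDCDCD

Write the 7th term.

DKCDKCDKCDKCDKCDKCWWCDCDCDCDCDCD

Every step adds DKC to the front and CD to the end of the previous string.
From DKCDKCDKCDKCWWCDCDCDCD, 2 further steps: DKCDKCDKCDKCWWCDCDCDCD → DKCDKCDKCDKCDKCWWCDCDCDCDCD → (answer).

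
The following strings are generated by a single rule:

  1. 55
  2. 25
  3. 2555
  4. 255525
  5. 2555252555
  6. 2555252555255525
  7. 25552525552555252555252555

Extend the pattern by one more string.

From term 3 onward, concatenate the last term with the second-to-last: 25·55 = 2555, 2555·25 = 255525, …
The next term joins 25552525552555252555252555 and 2555252555255525.

255525255525552525552525552555252555255525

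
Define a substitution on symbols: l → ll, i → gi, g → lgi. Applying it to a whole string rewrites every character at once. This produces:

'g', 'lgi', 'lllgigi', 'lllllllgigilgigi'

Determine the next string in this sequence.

lllllllllllllllgigilgigilllgigilgigi

Applying the rule to each of the 16 symbols of lllllllgigilgigi gives the pieces ll ll ll ll ll ll ll lgi gi lgi gi ll lgi gi lgi gi, which concatenate to the answer.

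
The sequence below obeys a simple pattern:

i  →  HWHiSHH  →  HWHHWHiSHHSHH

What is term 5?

Each term wraps the previous one in HWH on the left and SHH on the right.
From HWHHWHiSHHSHH, 2 further steps: HWHHWHiSHHSHH → HWHHWHHWHiSHHSHHSHH → (answer).

HWHHWHHWHHWHiSHHSHHSHHSHH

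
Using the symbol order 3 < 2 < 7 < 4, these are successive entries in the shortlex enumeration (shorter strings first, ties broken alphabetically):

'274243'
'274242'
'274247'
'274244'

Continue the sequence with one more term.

Treat 274244 as a base-4 numeral over the given alphabet and add one, carrying through any trailing 4's.

274733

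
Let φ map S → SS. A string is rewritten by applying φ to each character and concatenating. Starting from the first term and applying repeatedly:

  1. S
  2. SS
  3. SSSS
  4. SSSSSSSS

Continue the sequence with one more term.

SSSSSSSSSSSSSSSS

Apply φ to SSSSSSSS symbol by symbol: S→SS, S→SS, S→SS, S→SS, S→SS, S→SS, S→SS, S→SS; joined: SS SS SS SS SS SS SS SS.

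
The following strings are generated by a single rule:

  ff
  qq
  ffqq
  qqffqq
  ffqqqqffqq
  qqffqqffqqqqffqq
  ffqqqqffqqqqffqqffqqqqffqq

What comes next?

Each term (from the third on) is the two preceding terms concatenated in order: term 3 = ff·qq = ffqq.
Continuing: qqffqqffqqqqffqq · ffqqqqffqqqqffqqffqqqqffqq gives term 8.

qqffqqffqqqqffqqffqqqqffqqqqffqqffqqqqffqq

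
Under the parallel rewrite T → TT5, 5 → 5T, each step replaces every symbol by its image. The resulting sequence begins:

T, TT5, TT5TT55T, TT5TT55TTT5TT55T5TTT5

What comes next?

Rewriting the 21 symbols of TT5TT55TTT5TT55T5TTT5 one by one yields TT5 TT5 5T TT5 TT5 5T 5T TT5 TT5 TT5 5T TT5 TT5 5T 5T TT5 5T TT5 TT5 TT5 5T; concatenated:

TT5TT55TTT5TT55T5TTT5TT5TT55TTT5TT55T5TTT55TTT5TT5TT55T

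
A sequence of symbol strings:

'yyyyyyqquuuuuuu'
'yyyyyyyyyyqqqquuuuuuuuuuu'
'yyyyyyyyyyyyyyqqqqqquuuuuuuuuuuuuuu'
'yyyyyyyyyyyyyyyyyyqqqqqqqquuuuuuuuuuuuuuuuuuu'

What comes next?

yyyyyyyyyyyyyyyyyyyyyyqqqqqqqqqquuuuuuuuuuuuuuuuuuuuuuu

Term n consists of 4n-2 y's, followed by 2n-2 q's, followed by 4n-1 u's, where the shown terms are n = 2, 3, 4, 5.
For the next term, n = 6, so the run lengths are 22, 10, 23.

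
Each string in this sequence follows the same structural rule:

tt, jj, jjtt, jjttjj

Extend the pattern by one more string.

jjttjjjjtt

Each term (from the third on) is the previous term followed by the one before it: term 3 = jj·tt = jjtt.
Continuing: jjttjj · jjtt gives term 5.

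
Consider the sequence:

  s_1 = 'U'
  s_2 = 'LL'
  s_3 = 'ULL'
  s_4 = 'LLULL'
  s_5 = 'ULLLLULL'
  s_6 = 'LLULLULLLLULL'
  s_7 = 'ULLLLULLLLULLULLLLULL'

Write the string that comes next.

LLULLULLLLULLULLLLULLLLULLULLLLULL

Each term (from the third on) is the two preceding terms concatenated in order: term 3 = U·LL = ULL.
Continuing: LLULLULLLLULL · ULLLLULLLLULLULLLLULL gives term 8.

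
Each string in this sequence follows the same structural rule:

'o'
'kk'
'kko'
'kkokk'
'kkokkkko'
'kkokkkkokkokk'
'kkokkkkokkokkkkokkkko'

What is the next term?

kkokkkkokkokkkkokkkkokkokkkkokkokk

This is a Fibonacci-style word recurrence s(k) = s(k−1)·s(k−2): e.g. kk·o = kko.
So term 8 is kkokkkkokkokkkkokkkko·kkokkkkokkokk.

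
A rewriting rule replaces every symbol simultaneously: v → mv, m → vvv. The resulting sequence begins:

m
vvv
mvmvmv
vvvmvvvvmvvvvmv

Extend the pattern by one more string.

mvmvmvvvvmvmvmvmvvvvmvmvmvmvvvvmv

φ(vvvmvvvvmvvvvmv) expands symbol-by-symbol to mv mv mv vvv mv mv mv mv vvv mv mv mv mv vvv mv; joining the 15 pieces gives the next term.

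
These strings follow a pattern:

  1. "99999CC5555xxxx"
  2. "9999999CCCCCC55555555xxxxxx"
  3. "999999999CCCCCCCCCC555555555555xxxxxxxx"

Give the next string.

99999999999CCCCCCCCCCCCCC5555555555555555xxxxxxxxxx

Each string has the form 9^{2n+3} C^{4n-2} 5^{4n} x^{2n+2} (n = 1, 2, …).
For the next term, n = 4, so the run lengths are 11, 14, 16, 10.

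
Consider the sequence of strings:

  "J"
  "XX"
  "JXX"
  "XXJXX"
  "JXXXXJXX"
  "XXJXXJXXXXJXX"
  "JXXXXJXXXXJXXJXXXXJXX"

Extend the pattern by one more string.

XXJXXJXXXXJXXJXXXXJXXXXJXXJXXXXJXX

From term 3 onward, concatenate the second-to-last term with the last: J·XX = JXX, XX·JXX = XXJXX, …
So term 8 is XXJXXJXXXXJXX·JXXXXJXXXXJXXJXXXXJXX.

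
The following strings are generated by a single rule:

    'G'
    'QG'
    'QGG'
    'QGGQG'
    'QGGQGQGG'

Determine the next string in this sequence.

From term 3 onward, concatenate the last term with the second-to-last: QG·G = QGG, QGG·QG = QGGQG, …
The next term joins QGGQGQGG and QGGQG.

QGGQGQGGQGGQG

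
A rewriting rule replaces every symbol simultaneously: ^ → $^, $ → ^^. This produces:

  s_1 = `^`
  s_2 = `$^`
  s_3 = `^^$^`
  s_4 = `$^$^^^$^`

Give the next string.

Rewriting each symbol of $^$^^^$^: $→^^, ^→$^, $→^^, ^→$^, ^→$^, ^→$^, $→^^, ^→$^, which concatenates to ^^ $^ ^^ $^ $^ $^ ^^ $^.

^^$^^^$^$^$^^^$^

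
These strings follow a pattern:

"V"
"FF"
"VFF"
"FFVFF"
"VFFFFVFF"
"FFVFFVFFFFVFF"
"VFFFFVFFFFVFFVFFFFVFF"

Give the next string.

From term 3 onward, concatenate the second-to-last term with the last: V·FF = VFF, FF·VFF = FFVFF, …
The next term joins FFVFFVFFFFVFF and VFFFFVFFFFVFFVFFFFVFF.

FFVFFVFFFFVFFVFFFFVFFFFVFFVFFFFVFF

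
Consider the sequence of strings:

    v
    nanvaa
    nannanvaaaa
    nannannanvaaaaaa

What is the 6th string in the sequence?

nannannannannanvaaaaaaaaaa

s(k+1) = nan·s(k)·aa, so each term gains nan as a prefix and aa as a suffix.
From nannannanvaaaaaa, 2 further steps: nannannanvaaaaaa → nannannannanvaaaaaaaa → (answer).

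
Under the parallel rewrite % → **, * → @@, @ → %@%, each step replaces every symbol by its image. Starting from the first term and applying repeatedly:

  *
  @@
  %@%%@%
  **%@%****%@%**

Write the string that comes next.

Replace each of the 14 characters of **%@%****%@%** in place — @@ @@ ** %@% ** @@ @@ @@ @@ ** %@% ** @@ @@ — and concatenate.

@@@@**%@%**@@@@@@@@**%@%**@@@@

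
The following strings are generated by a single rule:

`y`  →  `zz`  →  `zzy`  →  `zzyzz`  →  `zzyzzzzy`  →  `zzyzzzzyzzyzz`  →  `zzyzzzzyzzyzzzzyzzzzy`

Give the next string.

This is a Fibonacci-style word recurrence s(k) = s(k−1)·s(k−2): e.g. zz·y = zzy.
So term 8 is zzyzzzzyzzyzzzzyzzzzy·zzyzzzzyzzyzz.

zzyzzzzyzzyzzzzyzzzzyzzyzzzzyzzyzz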